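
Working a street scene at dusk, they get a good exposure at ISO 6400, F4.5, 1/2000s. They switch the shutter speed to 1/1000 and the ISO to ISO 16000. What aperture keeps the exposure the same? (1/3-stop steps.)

Shutter speed: 1/2000 → 1/1600 → 1/1250 → 1/1000 — 1 stop slower (brighter).
ISO: 6400 → 8000 → 10000 → 12800 → 16000 — 1 1/3 stops higher (brighter).
Net change so far: 2 1/3 stops brighter. Offset with the aperture: f/4.5 → f/5 → f/5.6 → f/6.3 → f/7.1 → f/8 → f/9 → f/10.

f/10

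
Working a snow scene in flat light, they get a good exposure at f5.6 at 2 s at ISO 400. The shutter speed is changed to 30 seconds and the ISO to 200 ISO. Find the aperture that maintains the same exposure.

Shutter speed: 2 → 4 → 8 → 15 → 30 — 4 stops slower (brighter).
ISO: 400 → 200 — 1 stop lower (darker).
Net change so far: 3 stops brighter. Offset with the aperture: f/5.6 → f/8 → f/11 → f/16.

f/16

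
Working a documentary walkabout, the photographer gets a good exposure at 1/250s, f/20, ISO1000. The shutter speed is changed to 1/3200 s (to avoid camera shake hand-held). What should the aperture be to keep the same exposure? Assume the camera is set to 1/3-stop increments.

f/5.6

Shutter speed: 1/250 → 1/320 → 1/400 → 1/500 → 1/640 → 1/800 → 1/1000 → 1/1250 → 1/1600 → 1/2000 → 1/2500 → 1/3200 — 3 2/3 stops shorter (darker).
Need 3 2/3 stops brighter from the aperture: f/20 → f/18 → f/16 → f/14 → f/13 → f/11 → f/10 → f/9 → f/8 → f/7.1 → f/6.3 → f/5.6.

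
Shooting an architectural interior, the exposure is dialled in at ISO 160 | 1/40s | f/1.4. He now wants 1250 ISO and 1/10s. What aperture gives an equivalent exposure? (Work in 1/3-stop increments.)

ISO: 160 → 200 → 250 → 320 → 400 → 500 → 640 → 800 → 1000 → 1250 — 3 stops raised (brighter).
Shutter speed: 1/40 → 1/30 → 1/25 → 1/20 → 1/15 → 1/13 → 1/10 — 2 stops slower (brighter).
Net change so far: 5 stops brighter. Offset with the aperture: f/1.4 → f/1.6 → f/1.8 → f/2 → f/2.2 → f/2.5 → f/2.8 → f/3.2 → f/3.5 → f/4 → f/4.5 → f/5 → f/5.6 → f/6.3 → f/7.1 → f/8.

f/8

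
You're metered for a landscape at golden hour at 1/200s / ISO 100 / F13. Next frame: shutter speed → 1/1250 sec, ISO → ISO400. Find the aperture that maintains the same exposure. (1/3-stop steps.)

Shutter speed: 1/200 → 1/250 → 1/320 → 1/400 → 1/500 → 1/640 → 1/800 → 1/1000 → 1/1250 — 2 2/3 stops shorter (darker).
ISO: 100 → 125 → 160 → 200 → 250 → 320 → 400 — 2 stops raised (brighter).
Net change so far: 2/3 stop darker. Offset with the aperture: f/13 → f/11 → f/10.

f/10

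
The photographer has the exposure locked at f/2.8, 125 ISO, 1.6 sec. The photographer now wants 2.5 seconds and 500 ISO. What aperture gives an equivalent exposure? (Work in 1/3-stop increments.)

f/7.1

Shutter speed: 1.6 → 2 → 2.5 — 2/3 stop slower (brighter).
ISO: 125 → 160 → 200 → 250 → 320 → 400 → 500 — 2 stops higher (brighter).
Net change so far: 2 2/3 stops brighter. Offset with the aperture: f/2.8 → f/3.2 → f/3.5 → f/4 → f/4.5 → f/5 → f/5.6 → f/6.3 → f/7.1.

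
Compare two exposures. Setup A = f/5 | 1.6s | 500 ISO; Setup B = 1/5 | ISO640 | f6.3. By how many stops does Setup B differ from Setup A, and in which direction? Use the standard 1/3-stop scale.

Aperture: f/5 → f/5.6 → f/6.3 — 2/3 stop stopped down (darker).
Shutter speed: 1.6 → 1.3 → 1 → 0.8 → 0.6 → 0.5 → 0.4 → 0.3 → 1/4 → 1/5 — 3 stops faster (darker).
ISO: 500 → 640 — 1/3 stop raised (brighter).
Net: −2/3 −3 +1/3 = −3 1/3 stops.

3 1/3 stops darker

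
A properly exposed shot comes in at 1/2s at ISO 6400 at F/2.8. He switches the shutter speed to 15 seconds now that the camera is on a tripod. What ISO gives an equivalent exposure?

ISO 200

Shutter speed: 1/2 → 1 → 2 → 4 → 8 → 15 — 5 stops longer (brighter).
Need 5 stops darker from the ISO: 6400 → 3200 → 1600 → 800 → 400 → 200.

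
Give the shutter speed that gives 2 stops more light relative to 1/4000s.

1/1000s

Shutter speed: 1/4000 → 1/2000 → 1/1000 — 2 stops longer (brighter).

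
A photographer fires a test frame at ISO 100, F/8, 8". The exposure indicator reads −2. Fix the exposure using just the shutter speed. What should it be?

Underexposed by 2 stops → need 2 stops brighter.
Shutter speed: 8 → 15 → 30.

30 s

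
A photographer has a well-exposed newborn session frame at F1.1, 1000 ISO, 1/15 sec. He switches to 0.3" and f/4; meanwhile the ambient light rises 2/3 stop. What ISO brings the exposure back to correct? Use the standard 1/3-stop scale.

ISO 1600

Scene light: 2/3 stop brighter.
Shutter speed: 1/15 → 1/13 → 1/10 → 1/8 → 1/6 → 1/5 → 1/4 → 0.3 — 2 1/3 stops longer (brighter).
Aperture: f/1.1 → f/1.2 → f/1.4 → f/1.6 → f/1.8 → f/2 → f/2.2 → f/2.5 → f/2.8 → f/3.2 → f/3.5 → f/4 — 3 2/3 stops stopped down (darker).
Net so far: 2/3 stop darker. ISO: 1000 → 1250 → 1600.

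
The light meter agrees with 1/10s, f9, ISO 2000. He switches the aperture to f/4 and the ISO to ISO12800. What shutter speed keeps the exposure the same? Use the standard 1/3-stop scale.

Aperture: f/9 → f/8 → f/7.1 → f/6.3 → f/5.6 → f/5 → f/4.5 → f/4 — 2 1/3 stops opened up (brighter).
ISO: 2000 → 2500 → 3200 → 4000 → 5000 → 6400 → 8000 → 10000 → 12800 — 2 2/3 stops raised (brighter).
Net change so far: 5 stops brighter. Offset with the shutter speed: 1/10 → 1/13 → 1/15 → 1/20 → 1/25 → 1/30 → 1/40 → 1/50 → 1/60 → 1/80 → 1/100 → 1/125 → 1/160 → 1/200 → 1/250 → 1/320.

1/320s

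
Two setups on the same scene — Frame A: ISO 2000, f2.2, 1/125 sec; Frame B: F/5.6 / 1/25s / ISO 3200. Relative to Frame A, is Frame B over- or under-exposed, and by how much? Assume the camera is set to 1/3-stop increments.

1/3 stop brighter

Aperture: f/2.2 → f/2.5 → f/2.8 → f/3.2 → f/3.5 → f/4 → f/4.5 → f/5 → f/5.6 — 2 2/3 stops smaller aperture (darker).
Shutter speed: 1/125 → 1/100 → 1/80 → 1/60 → 1/50 → 1/40 → 1/30 → 1/25 — 2 1/3 stops slower (brighter).
ISO: 2000 → 2500 → 3200 — 2/3 stop raised (brighter).
Net: −2 2/3 +2 1/3 +2/3 = +1/3 stops.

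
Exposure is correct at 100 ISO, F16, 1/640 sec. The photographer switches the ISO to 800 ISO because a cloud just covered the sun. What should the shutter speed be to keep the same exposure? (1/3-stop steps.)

ISO: 100 → 125 → 160 → 200 → 250 → 320 → 400 → 500 → 640 → 800 — 3 stops higher (brighter).
Need 3 stops darker from the shutter speed: 1/640 → 1/800 → 1/1000 → 1/1250 → 1/1600 → 1/2000 → 1/2500 → 1/3200 → 1/4000 → 1/5000.

1/5000s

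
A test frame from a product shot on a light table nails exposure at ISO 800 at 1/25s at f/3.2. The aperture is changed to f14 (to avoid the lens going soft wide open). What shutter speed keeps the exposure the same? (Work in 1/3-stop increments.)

Aperture: f/3.2 → f/3.5 → f/4 → f/4.5 → f/5 → f/5.6 → f/6.3 → f/7.1 → f/8 → f/9 → f/10 → f/11 → f/13 → f/14 — 4 1/3 stops stopped down (darker).
Need 4 1/3 stops brighter from the shutter speed: 1/25 → 1/20 → 1/15 → 1/13 → 1/10 → 1/8 → 1/6 → 1/5 → 1/4 → 0.3 → 0.4 → 0.5 → 0.6 → 0.8.

0.8 s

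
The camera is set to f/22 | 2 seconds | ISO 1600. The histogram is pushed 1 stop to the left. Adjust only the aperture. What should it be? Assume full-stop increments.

Underexposed by 1 stop → need 1 stop brighter.
Aperture: f/22 → f/16.

f/16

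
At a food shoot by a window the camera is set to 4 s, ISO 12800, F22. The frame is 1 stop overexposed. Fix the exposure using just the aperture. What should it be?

f/32

Overexposed by 1 stop → need 1 stop darker.
Aperture: f/22 → f/32.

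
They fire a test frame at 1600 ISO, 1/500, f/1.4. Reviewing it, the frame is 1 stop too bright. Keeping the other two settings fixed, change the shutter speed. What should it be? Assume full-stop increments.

Overexposed by 1 stop → need 1 stop darker.
Shutter speed: 1/500 → 1/1000.

1/1000s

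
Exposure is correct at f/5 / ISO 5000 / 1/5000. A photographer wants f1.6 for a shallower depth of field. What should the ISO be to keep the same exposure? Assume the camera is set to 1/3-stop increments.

ISO 500

Aperture: f/5 → f/4.5 → f/4 → f/3.5 → f/3.2 → f/2.8 → f/2.5 → f/2.2 → f/2 → f/1.8 → f/1.6 — 3 1/3 stops wider (brighter).
Need 3 1/3 stops darker from the ISO: 5000 → 4000 → 3200 → 2500 → 2000 → 1600 → 1250 → 1000 → 800 → 640 → 500.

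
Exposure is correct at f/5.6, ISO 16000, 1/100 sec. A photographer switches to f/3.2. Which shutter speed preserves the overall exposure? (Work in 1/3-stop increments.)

1/320s

Aperture: f/5.6 → f/5 → f/4.5 → f/4 → f/3.5 → f/3.2 — 1 2/3 stops opened up (brighter).
Need 1 2/3 stops darker from the shutter speed: 1/100 → 1/125 → 1/160 → 1/200 → 1/250 → 1/320.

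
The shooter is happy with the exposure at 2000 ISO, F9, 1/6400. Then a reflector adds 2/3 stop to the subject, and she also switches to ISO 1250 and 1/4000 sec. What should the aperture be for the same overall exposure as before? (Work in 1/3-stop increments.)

Scene light: 2/3 stop brighter.
ISO: 2000 → 1600 → 1250 — 2/3 stop lower (darker).
Shutter speed: 1/6400 → 1/5000 → 1/4000 — 2/3 stop slower (brighter).
Net so far: 2/3 stop brighter. Aperture: f/9 → f/10 → f/11.

f/11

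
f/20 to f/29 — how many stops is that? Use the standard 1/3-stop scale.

1 stop

f/20 → f/22 → f/25 → f/29 — count the steps: 3 third-stops = 1 stop.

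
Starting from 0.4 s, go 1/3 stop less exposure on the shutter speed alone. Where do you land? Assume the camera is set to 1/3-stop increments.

Shutter speed: 0.4 → 0.3 — 1/3 stop faster (darker).

0.3 s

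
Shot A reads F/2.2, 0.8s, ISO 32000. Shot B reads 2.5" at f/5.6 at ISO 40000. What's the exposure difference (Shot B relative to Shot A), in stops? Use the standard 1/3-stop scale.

2/3 stop darker

Aperture: f/2.2 → f/2.5 → f/2.8 → f/3.2 → f/3.5 → f/4 → f/4.5 → f/5 → f/5.6 — 2 2/3 stops stopped down (darker).
Shutter speed: 0.8 → 1 → 1.3 → 1.6 → 2 → 2.5 — 1 2/3 stops longer (brighter).
ISO: 32000 → 40000 — 1/3 stop raised (brighter).
Net: −2 2/3 +1 2/3 +1/3 = −2/3 stops.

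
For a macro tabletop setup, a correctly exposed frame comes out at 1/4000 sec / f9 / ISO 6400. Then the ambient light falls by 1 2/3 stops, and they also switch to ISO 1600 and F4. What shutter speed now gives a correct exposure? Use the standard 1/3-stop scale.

1/1600s

Scene light: 1 2/3 stops darker.
ISO: 6400 → 5000 → 4000 → 3200 → 2500 → 2000 → 1600 — 2 stops lower (darker).
Aperture: f/9 → f/8 → f/7.1 → f/6.3 → f/5.6 → f/5 → f/4.5 → f/4 — 2 1/3 stops opened up (brighter).
Net so far: 1 1/3 stops darker. Shutter speed: 1/4000 → 1/3200 → 1/2500 → 1/2000 → 1/1600.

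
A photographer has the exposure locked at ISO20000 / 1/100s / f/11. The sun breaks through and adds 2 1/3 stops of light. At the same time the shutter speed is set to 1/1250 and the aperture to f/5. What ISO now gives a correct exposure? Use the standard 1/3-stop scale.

Scene light: 2 1/3 stops brighter.
Shutter speed: 1/100 → 1/125 → 1/160 → 1/200 → 1/250 → 1/320 → 1/400 → 1/500 → 1/640 → 1/800 → 1/1000 → 1/1250 — 3 2/3 stops shorter (darker).
Aperture: f/11 → f/10 → f/9 → f/8 → f/7.1 → f/6.3 → f/5.6 → f/5 — 2 1/3 stops opened up (brighter).
Net so far: 1 stop brighter. ISO: 20000 → 16000 → 12800 → 10000.

ISO 10000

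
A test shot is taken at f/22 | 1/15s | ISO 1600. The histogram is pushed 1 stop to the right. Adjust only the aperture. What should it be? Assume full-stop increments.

Overexposed by 1 stop → need 1 stop darker.
Aperture: f/22 → f/32.

f/32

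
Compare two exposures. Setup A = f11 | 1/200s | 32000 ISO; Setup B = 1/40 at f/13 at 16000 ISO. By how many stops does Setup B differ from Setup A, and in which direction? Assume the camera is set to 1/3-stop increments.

Aperture: f/11 → f/13 — 1/3 stop stopped down (darker).
Shutter speed: 1/200 → 1/160 → 1/125 → 1/100 → 1/80 → 1/60 → 1/50 → 1/40 — 2 1/3 stops slower (brighter).
ISO: 32000 → 25600 → 20000 → 16000 — 1 stop dropped (darker).
Net: −1/3 +2 1/3 −1 = +1 stop.

1 stop brighter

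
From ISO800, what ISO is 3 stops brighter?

ISO: 800 → 1600 → 3200 → 6400 — 3 stops raised (brighter).

ISO 6400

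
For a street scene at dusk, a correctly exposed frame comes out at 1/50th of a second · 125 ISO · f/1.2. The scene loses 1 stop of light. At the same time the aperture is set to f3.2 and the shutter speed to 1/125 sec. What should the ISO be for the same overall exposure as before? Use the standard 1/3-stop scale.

Scene light: 1 stop darker.
Aperture: f/1.2 → f/1.4 → f/1.6 → f/1.8 → f/2 → f/2.2 → f/2.5 → f/2.8 → f/3.2 — 2 2/3 stops stopped down (darker).
Shutter speed: 1/50 → 1/60 → 1/80 → 1/100 → 1/125 — 1 1/3 stops shorter (darker).
Net so far: 5 stops darker. ISO: 125 → 160 → 200 → 250 → 320 → 400 → 500 → 640 → 800 → 1000 → 1250 → 1600 → 2000 → 2500 → 3200 → 4000.

ISO 4000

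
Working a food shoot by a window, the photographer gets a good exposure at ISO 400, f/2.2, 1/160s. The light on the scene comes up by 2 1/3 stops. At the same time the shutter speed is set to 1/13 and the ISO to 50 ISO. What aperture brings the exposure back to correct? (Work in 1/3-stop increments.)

f/6.3

Scene light: 2 1/3 stops brighter.
Shutter speed: 1/160 → 1/125 → 1/100 → 1/80 → 1/60 → 1/50 → 1/40 → 1/30 → 1/25 → 1/20 → 1/15 → 1/13 — 3 2/3 stops longer (brighter).
ISO: 400 → 320 → 250 → 200 → 160 → 125 → 100 → 80 → 64 → 50 — 3 stops dropped (darker).
Net so far: 3 stops brighter. Aperture: f/2.2 → f/2.5 → f/2.8 → f/3.2 → f/3.5 → f/4 → f/4.5 → f/5 → f/5.6 → f/6.3.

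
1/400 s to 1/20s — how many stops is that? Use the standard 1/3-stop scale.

4 1/3 stops

1/400 → 1/320 → 1/250 → 1/200 → 1/160 → 1/125 → 1/100 → 1/80 → 1/60 → 1/50 → 1/40 → 1/30 → 1/25 → 1/20 — count the steps: 13 third-stops = 4 1/3 stops.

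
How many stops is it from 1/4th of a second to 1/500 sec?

1/4 → 1/8 → 1/15 → 1/30 → 1/60 → 1/125 → 1/250 → 1/500 — count the steps: 7 stops.

7 stops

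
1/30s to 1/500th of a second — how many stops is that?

1/30 → 1/60 → 1/125 → 1/250 → 1/500 — count the steps: 4 stops.

4 stops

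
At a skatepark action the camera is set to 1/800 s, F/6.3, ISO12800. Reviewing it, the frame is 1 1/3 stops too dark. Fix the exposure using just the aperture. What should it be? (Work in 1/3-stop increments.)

f/4

Underexposed by 1 1/3 stops → need 1 1/3 stops brighter.
Aperture: f/6.3 → f/5.6 → f/5 → f/4.5 → f/4.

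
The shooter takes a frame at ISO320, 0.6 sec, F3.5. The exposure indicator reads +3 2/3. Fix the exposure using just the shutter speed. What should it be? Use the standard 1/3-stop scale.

1/20s

Overexposed by 3 2/3 stops → need 3 2/3 stops darker.
Shutter speed: 0.6 → 0.5 → 0.4 → 0.3 → 1/4 → 1/5 → 1/6 → 1/8 → 1/10 → 1/13 → 1/15 → 1/20.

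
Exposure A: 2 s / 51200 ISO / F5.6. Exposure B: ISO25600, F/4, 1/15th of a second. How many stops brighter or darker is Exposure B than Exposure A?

5 stops darker

Aperture: f/5.6 → f/4 — 1 stop opened up (brighter).
Shutter speed: 2 → 1 → 1/2 → 1/4 → 1/8 → 1/15 — 5 stops shorter (darker).
ISO: 51200 → 25600 — 1 stop lower (darker).
Net: +1 −5 −1 = −5 stops.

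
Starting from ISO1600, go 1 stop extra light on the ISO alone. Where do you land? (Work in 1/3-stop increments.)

ISO 3200

ISO: 1600 → 2000 → 2500 → 3200 — 1 stop higher (brighter).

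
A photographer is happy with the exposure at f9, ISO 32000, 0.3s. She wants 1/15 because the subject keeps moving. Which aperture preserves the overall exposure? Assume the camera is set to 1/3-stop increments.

f/4

Shutter speed: 0.3 → 1/4 → 1/5 → 1/6 → 1/8 → 1/10 → 1/13 → 1/15 — 2 1/3 stops faster (darker).
Need 2 1/3 stops brighter from the aperture: f/9 → f/8 → f/7.1 → f/6.3 → f/5.6 → f/5 → f/4.5 → f/4.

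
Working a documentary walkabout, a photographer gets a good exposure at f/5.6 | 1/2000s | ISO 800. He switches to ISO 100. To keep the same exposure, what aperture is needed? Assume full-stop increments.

ISO: 800 → 400 → 200 → 100 — 3 stops lower (darker).
Need 3 stops brighter from the aperture: f/5.6 → f/4 → f/2.8 → f/2.

f/2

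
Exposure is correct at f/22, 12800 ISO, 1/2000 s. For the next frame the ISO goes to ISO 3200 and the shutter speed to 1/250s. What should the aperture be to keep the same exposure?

ISO: 12800 → 6400 → 3200 — 2 stops dropped (darker).
Shutter speed: 1/2000 → 1/1000 → 1/500 → 1/250 — 3 stops longer (brighter).
Net change so far: 1 stop brighter. Offset with the aperture: f/22 → f/32.

f/32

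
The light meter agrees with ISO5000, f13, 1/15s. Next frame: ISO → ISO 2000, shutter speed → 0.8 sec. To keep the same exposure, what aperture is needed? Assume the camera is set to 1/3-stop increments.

f/29

ISO: 5000 → 4000 → 3200 → 2500 → 2000 — 1 1/3 stops lower (darker).
Shutter speed: 1/15 → 1/13 → 1/10 → 1/8 → 1/6 → 1/5 → 1/4 → 0.3 → 0.4 → 0.5 → 0.6 → 0.8 — 3 2/3 stops slower (brighter).
Net change so far: 2 1/3 stops brighter. Offset with the aperture: f/13 → f/14 → f/16 → f/18 → f/20 → f/22 → f/25 → f/29.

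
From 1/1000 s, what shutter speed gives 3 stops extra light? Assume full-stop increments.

1/125s

Shutter speed: 1/1000 → 1/500 → 1/250 → 1/125 — 3 stops longer (brighter).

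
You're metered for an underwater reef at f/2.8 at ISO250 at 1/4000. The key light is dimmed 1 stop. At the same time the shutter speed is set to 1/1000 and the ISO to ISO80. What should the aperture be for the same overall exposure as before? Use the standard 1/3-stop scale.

f/2.2

Scene light: 1 stop darker.
Shutter speed: 1/4000 → 1/3200 → 1/2500 → 1/2000 → 1/1600 → 1/1250 → 1/1000 — 2 stops slower (brighter).
ISO: 250 → 200 → 160 → 125 → 100 → 80 — 1 2/3 stops lower (darker).
Net so far: 2/3 stop darker. Aperture: f/2.8 → f/2.5 → f/2.2.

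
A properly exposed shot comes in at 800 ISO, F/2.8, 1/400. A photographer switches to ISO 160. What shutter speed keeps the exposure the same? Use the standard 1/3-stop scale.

ISO: 800 → 640 → 500 → 400 → 320 → 250 → 200 → 160 — 2 1/3 stops dropped (darker).
Need 2 1/3 stops brighter from the shutter speed: 1/400 → 1/320 → 1/250 → 1/200 → 1/160 → 1/125 → 1/100 → 1/80.

1/80s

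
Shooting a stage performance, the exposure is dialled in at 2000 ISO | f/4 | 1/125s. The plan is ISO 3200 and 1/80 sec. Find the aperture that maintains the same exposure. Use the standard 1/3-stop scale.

f/6.3

ISO: 2000 → 2500 → 3200 — 2/3 stop higher (brighter).
Shutter speed: 1/125 → 1/100 → 1/80 — 2/3 stop longer (brighter).
Net change so far: 1 1/3 stops brighter. Offset with the aperture: f/4 → f/4.5 → f/5 → f/5.6 → f/6.3.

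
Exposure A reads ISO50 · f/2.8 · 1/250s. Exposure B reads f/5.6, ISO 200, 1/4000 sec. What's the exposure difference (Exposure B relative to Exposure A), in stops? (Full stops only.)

4 stops darker

Aperture: f/2.8 → f/4 → f/5.6 — 2 stops narrower (darker).
Shutter speed: 1/250 → 1/500 → 1/1000 → 1/2000 → 1/4000 — 4 stops shorter (darker).
ISO: 50 → 100 → 200 — 2 stops raised (brighter).
Net: −2 −4 +2 = −4 stops.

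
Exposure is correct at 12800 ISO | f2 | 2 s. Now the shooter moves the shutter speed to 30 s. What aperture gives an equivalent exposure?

Shutter speed: 2 → 4 → 8 → 15 → 30 — 4 stops longer (brighter).
Need 4 stops darker from the aperture: f/2 → f/2.8 → f/4 → f/5.6 → f/8.

f/8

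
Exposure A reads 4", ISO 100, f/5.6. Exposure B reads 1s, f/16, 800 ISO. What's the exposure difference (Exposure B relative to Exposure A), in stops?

2 stops darker

Aperture: f/5.6 → f/8 → f/11 → f/16 — 3 stops narrower (darker).
Shutter speed: 4 → 2 → 1 — 2 stops faster (darker).
ISO: 100 → 200 → 400 → 800 — 3 stops higher (brighter).
Net: −3 −2 +3 = −2 stops.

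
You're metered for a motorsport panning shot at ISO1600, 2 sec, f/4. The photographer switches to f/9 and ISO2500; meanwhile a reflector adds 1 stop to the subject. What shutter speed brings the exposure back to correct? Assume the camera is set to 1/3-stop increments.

Scene light: 1 stop brighter.
Aperture: f/4 → f/4.5 → f/5 → f/5.6 → f/6.3 → f/7.1 → f/8 → f/9 — 2 1/3 stops smaller aperture (darker).
ISO: 1600 → 2000 → 2500 — 2/3 stop raised (brighter).
Net so far: 2/3 stop darker. Shutter speed: 2 → 2.5 → 3.2.

3.2 s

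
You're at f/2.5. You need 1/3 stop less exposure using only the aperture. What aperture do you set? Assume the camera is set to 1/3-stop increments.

f/2.8

Aperture: f/2.5 → f/2.8 — 1/3 stop narrower (darker).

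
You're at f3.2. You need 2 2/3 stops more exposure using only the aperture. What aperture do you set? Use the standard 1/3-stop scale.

f/1.2

Aperture: f/3.2 → f/2.8 → f/2.5 → f/2.2 → f/2 → f/1.8 → f/1.6 → f/1.4 → f/1.2 — 2 2/3 stops wider (brighter).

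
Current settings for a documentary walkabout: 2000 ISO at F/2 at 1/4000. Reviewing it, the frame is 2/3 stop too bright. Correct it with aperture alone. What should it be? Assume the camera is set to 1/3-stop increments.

f/2.5

Overexposed by 2/3 stop → need 2/3 stop darker.
Aperture: f/2 → f/2.2 → f/2.5.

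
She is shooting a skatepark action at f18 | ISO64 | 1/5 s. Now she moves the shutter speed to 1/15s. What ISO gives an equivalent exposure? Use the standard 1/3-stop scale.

ISO 200

Shutter speed: 1/5 → 1/6 → 1/8 → 1/10 → 1/13 → 1/15 — 1 2/3 stops faster (darker).
Need 1 2/3 stops brighter from the ISO: 64 → 80 → 100 → 125 → 160 → 200.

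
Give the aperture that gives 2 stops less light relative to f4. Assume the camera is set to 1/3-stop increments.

Aperture: f/4 → f/4.5 → f/5 → f/5.6 → f/6.3 → f/7.1 → f/8 — 2 stops stopped down (darker).

f/8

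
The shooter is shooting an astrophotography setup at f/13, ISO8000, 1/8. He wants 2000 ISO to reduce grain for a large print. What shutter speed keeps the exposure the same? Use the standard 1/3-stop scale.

0.5 s

ISO: 8000 → 6400 → 5000 → 4000 → 3200 → 2500 → 2000 — 2 stops lower (darker).
Need 2 stops brighter from the shutter speed: 1/8 → 1/6 → 1/5 → 1/4 → 0.3 → 0.4 → 0.5.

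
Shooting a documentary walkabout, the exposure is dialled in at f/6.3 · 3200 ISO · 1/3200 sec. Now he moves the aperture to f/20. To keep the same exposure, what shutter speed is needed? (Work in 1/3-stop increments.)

1/320s

Aperture: f/6.3 → f/7.1 → f/8 → f/9 → f/10 → f/11 → f/13 → f/14 → f/16 → f/18 → f/20 — 3 1/3 stops smaller aperture (darker).
Need 3 1/3 stops brighter from the shutter speed: 1/3200 → 1/2500 → 1/2000 → 1/1600 → 1/1250 → 1/1000 → 1/800 → 1/640 → 1/500 → 1/400 → 1/320.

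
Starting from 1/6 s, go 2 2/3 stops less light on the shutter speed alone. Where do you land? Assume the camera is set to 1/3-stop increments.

Shutter speed: 1/6 → 1/8 → 1/10 → 1/13 → 1/15 → 1/20 → 1/25 → 1/30 → 1/40 — 2 2/3 stops faster (darker).

1/40s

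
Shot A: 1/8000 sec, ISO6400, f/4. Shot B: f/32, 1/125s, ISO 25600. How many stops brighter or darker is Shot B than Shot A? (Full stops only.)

2 stops brighter

Aperture: f/4 → f/5.6 → f/8 → f/11 → f/16 → f/22 → f/32 — 6 stops narrower (darker).
Shutter speed: 1/8000 → 1/4000 → 1/2000 → 1/1000 → 1/500 → 1/250 → 1/125 — 6 stops slower (brighter).
ISO: 6400 → 12800 → 25600 — 2 stops raised (brighter).
Net: −6 +6 +2 = +2 stops.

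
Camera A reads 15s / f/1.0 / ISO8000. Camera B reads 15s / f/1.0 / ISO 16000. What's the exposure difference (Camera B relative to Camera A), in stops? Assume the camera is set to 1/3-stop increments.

1 stop brighter

Aperture: unchanged.
Shutter speed: unchanged.
ISO: 8000 → 10000 → 12800 → 16000 — 1 stop raised (brighter).
Net: +1 = +1 stop.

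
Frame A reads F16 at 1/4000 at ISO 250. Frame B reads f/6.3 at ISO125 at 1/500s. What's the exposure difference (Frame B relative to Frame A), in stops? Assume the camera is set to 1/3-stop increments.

Aperture: f/16 → f/14 → f/13 → f/11 → f/10 → f/9 → f/8 → f/7.1 → f/6.3 — 2 2/3 stops larger aperture (brighter).
Shutter speed: 1/4000 → 1/3200 → 1/2500 → 1/2000 → 1/1600 → 1/1250 → 1/1000 → 1/800 → 1/640 → 1/500 — 3 stops longer (brighter).
ISO: 250 → 200 → 160 → 125 — 1 stop dropped (darker).
Net: +2 2/3 +3 −1 = +4 2/3 stops.

4 2/3 stops brighter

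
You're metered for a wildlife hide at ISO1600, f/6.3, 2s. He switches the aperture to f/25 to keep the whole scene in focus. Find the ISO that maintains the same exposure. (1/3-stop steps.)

Aperture: f/6.3 → f/7.1 → f/8 → f/9 → f/10 → f/11 → f/13 → f/14 → f/16 → f/18 → f/20 → f/22 → f/25 — 4 stops stopped down (darker).
Need 4 stops brighter from the ISO: 1600 → 2000 → 2500 → 3200 → 4000 → 5000 → 6400 → 8000 → 10000 → 12800 → 16000 → 20000 → 25600.

ISO 25600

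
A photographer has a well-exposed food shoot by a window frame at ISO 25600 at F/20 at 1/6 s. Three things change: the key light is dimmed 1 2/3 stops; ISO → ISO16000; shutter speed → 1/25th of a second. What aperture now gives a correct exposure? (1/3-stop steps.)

Scene light: 1 2/3 stops darker.
ISO: 25600 → 20000 → 16000 — 2/3 stop lower (darker).
Shutter speed: 1/6 → 1/8 → 1/10 → 1/13 → 1/15 → 1/20 → 1/25 — 2 stops shorter (darker).
Net so far: 4 1/3 stops darker. Aperture: f/20 → f/18 → f/16 → f/14 → f/13 → f/11 → f/10 → f/9 → f/8 → f/7.1 → f/6.3 → f/5.6 → f/5 → f/4.5.

f/4.5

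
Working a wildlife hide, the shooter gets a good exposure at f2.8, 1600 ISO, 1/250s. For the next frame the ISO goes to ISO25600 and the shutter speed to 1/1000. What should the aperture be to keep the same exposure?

f/5.6

ISO: 1600 → 3200 → 6400 → 12800 → 25600 — 4 stops higher (brighter).
Shutter speed: 1/250 → 1/500 → 1/1000 — 2 stops faster (darker).
Net change so far: 2 stops brighter. Offset with the aperture: f/2.8 → f/4 → f/5.6.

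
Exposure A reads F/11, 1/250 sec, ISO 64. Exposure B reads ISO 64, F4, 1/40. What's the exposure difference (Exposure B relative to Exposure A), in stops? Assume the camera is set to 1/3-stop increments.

5 2/3 stops brighter

Aperture: f/11 → f/10 → f/9 → f/8 → f/7.1 → f/6.3 → f/5.6 → f/5 → f/4.5 → f/4 — 3 stops wider (brighter).
Shutter speed: 1/250 → 1/200 → 1/160 → 1/125 → 1/100 → 1/80 → 1/60 → 1/50 → 1/40 — 2 2/3 stops slower (brighter).
ISO: unchanged.
Net: +3 +2 2/3 = +5 2/3 stops.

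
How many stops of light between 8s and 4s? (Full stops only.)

8 → 4 — count the steps: 1 stop.

1 stop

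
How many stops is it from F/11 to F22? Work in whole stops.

f/11 → f/16 → f/22 — count the steps: 2 stops.

2 stops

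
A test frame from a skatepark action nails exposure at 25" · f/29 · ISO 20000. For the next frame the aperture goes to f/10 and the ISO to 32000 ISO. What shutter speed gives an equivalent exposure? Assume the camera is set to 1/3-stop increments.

Aperture: f/29 → f/25 → f/22 → f/20 → f/18 → f/16 → f/14 → f/13 → f/11 → f/10 — 3 stops wider (brighter).
ISO: 20000 → 25600 → 32000 — 2/3 stop raised (brighter).
Net change so far: 3 2/3 stops brighter. Offset with the shutter speed: 25 → 20 → 15 → 13 → 10 → 8 → 6 → 5 → 4 → 3.2 → 2.5 → 2.

2 s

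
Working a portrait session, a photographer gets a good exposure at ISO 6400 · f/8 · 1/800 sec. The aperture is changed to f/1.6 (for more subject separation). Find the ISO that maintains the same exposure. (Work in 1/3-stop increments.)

Aperture: f/8 → f/7.1 → f/6.3 → f/5.6 → f/5 → f/4.5 → f/4 → f/3.5 → f/3.2 → f/2.8 → f/2.5 → f/2.2 → f/2 → f/1.8 → f/1.6 — 4 2/3 stops wider (brighter).
Need 4 2/3 stops darker from the ISO: 6400 → 5000 → 4000 → 3200 → 2500 → 2000 → 1600 → 1250 → 1000 → 800 → 640 → 500 → 400 → 320 → 250.

ISO 250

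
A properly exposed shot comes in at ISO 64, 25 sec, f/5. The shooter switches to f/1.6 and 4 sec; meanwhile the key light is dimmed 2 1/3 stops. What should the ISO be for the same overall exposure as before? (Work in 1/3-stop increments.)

Scene light: 2 1/3 stops darker.
Aperture: f/5 → f/4.5 → f/4 → f/3.5 → f/3.2 → f/2.8 → f/2.5 → f/2.2 → f/2 → f/1.8 → f/1.6 — 3 1/3 stops opened up (brighter).
Shutter speed: 25 → 20 → 15 → 13 → 10 → 8 → 6 → 5 → 4 — 2 2/3 stops shorter (darker).
Net so far: 1 2/3 stops darker. ISO: 64 → 80 → 100 → 125 → 160 → 200.

ISO 200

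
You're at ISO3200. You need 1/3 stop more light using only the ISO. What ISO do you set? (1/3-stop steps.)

ISO: 3200 → 4000 — 1/3 stop higher (brighter).

ISO 4000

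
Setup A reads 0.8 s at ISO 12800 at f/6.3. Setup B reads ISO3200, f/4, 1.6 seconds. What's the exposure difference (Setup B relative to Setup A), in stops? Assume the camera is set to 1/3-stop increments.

1/3 stop brighter

Aperture: f/6.3 → f/5.6 → f/5 → f/4.5 → f/4 — 1 1/3 stops wider (brighter).
Shutter speed: 0.8 → 1 → 1.3 → 1.6 — 1 stop slower (brighter).
ISO: 12800 → 10000 → 8000 → 6400 → 5000 → 4000 → 3200 — 2 stops lower (darker).
Net: +1 1/3 +1 −2 = +1/3 stops.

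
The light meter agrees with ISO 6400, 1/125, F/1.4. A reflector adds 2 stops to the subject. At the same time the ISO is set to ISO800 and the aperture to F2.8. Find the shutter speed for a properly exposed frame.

Scene light: 2 stops brighter.
ISO: 6400 → 3200 → 1600 → 800 — 3 stops dropped (darker).
Aperture: f/1.4 → f/2 → f/2.8 — 2 stops smaller aperture (darker).
Net so far: 3 stops darker. Shutter speed: 1/125 → 1/60 → 1/30 → 1/15.

1/15s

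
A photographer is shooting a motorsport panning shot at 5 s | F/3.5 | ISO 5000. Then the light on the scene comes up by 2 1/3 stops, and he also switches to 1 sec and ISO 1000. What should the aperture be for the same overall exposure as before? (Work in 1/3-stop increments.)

f/1.6

Scene light: 2 1/3 stops brighter.
Shutter speed: 5 → 4 → 3.2 → 2.5 → 2 → 1.6 → 1.3 → 1 — 2 1/3 stops shorter (darker).
ISO: 5000 → 4000 → 3200 → 2500 → 2000 → 1600 → 1250 → 1000 — 2 1/3 stops lower (darker).
Net so far: 2 1/3 stops darker. Aperture: f/3.5 → f/3.2 → f/2.8 → f/2.5 → f/2.2 → f/2 → f/1.8 → f/1.6.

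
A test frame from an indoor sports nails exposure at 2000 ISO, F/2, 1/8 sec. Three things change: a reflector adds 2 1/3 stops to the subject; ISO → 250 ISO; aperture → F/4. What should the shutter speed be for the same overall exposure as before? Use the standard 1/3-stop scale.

Scene light: 2 1/3 stops brighter.
ISO: 2000 → 1600 → 1250 → 1000 → 800 → 640 → 500 → 400 → 320 → 250 — 3 stops lower (darker).
Aperture: f/2 → f/2.2 → f/2.5 → f/2.8 → f/3.2 → f/3.5 → f/4 — 2 stops smaller aperture (darker).
Net so far: 2 2/3 stops darker. Shutter speed: 1/8 → 1/6 → 1/5 → 1/4 → 0.3 → 0.4 → 0.5 → 0.6 → 0.8.

0.8 s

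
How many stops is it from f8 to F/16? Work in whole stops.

f/8 → f/11 → f/16 — count the steps: 2 stops.

2 stops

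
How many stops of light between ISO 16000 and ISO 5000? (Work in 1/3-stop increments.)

1 2/3 stops

16000 → 12800 → 10000 → 8000 → 6400 → 5000 — count the steps: 5 third-stops = 1 2/3 stops.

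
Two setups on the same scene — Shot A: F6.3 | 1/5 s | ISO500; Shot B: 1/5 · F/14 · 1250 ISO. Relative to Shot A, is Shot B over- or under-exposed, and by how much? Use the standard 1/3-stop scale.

Aperture: f/6.3 → f/7.1 → f/8 → f/9 → f/10 → f/11 → f/13 → f/14 — 2 1/3 stops smaller aperture (darker).
Shutter speed: unchanged.
ISO: 500 → 640 → 800 → 1000 → 1250 — 1 1/3 stops raised (brighter).
Net: −2 1/3 +1 1/3 = −1 stop.

1 stop darker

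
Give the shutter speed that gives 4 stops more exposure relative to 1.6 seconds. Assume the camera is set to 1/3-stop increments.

25 s

Shutter speed: 1.6 → 2 → 2.5 → 3.2 → 4 → 5 → 6 → 8 → 10 → 13 → 15 → 20 → 25 — 4 stops longer (brighter).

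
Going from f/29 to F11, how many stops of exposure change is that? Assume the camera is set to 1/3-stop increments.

f/29 → f/25 → f/22 → f/20 → f/18 → f/16 → f/14 → f/13 → f/11 — count the steps: 8 third-stops = 2 2/3 stops.

2 2/3 stops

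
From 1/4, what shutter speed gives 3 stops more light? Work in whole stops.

2 s

Shutter speed: 1/4 → 1/2 → 1 → 2 — 3 stops slower (brighter).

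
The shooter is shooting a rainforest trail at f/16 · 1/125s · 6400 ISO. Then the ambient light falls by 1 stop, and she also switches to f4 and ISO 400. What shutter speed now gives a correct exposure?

Scene light: 1 stop darker.
Aperture: f/16 → f/11 → f/8 → f/5.6 → f/4 — 4 stops larger aperture (brighter).
ISO: 6400 → 3200 → 1600 → 800 → 400 — 4 stops dropped (darker).
Net so far: 1 stop darker. Shutter speed: 1/125 → 1/60.

1/60s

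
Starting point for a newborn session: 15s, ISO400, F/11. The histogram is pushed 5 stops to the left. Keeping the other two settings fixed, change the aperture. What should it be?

Underexposed by 5 stops → need 5 stops brighter.
Aperture: f/11 → f/8 → f/5.6 → f/4 → f/2.8 → f/2.

f/2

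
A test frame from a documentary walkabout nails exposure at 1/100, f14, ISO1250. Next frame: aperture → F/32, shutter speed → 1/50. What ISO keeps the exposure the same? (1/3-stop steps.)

ISO 3200

Aperture: f/14 → f/16 → f/18 → f/20 → f/22 → f/25 → f/29 → f/32 — 2 1/3 stops smaller aperture (darker).
Shutter speed: 1/100 → 1/80 → 1/60 → 1/50 — 1 stop longer (brighter).
Net change so far: 1 1/3 stops darker. Offset with the ISO: 1250 → 1600 → 2000 → 2500 → 3200.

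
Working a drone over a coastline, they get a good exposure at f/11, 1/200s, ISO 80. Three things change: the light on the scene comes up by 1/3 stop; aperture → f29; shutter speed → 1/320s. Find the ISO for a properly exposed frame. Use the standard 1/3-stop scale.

ISO 640

Scene light: 1/3 stop brighter.
Aperture: f/11 → f/13 → f/14 → f/16 → f/18 → f/20 → f/22 → f/25 → f/29 — 2 2/3 stops narrower (darker).
Shutter speed: 1/200 → 1/250 → 1/320 — 2/3 stop faster (darker).
Net so far: 3 stops darker. ISO: 80 → 100 → 125 → 160 → 200 → 250 → 320 → 400 → 500 → 640.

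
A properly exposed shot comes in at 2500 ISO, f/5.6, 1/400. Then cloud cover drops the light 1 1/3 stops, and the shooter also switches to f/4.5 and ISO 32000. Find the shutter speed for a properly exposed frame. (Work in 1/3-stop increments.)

Scene light: 1 1/3 stops darker.
Aperture: f/5.6 → f/5 → f/4.5 — 2/3 stop larger aperture (brighter).
ISO: 2500 → 3200 → 4000 → 5000 → 6400 → 8000 → 10000 → 12800 → 16000 → 20000 → 25600 → 32000 — 3 2/3 stops higher (brighter).
Net so far: 3 stops brighter. Shutter speed: 1/400 → 1/500 → 1/640 → 1/800 → 1/1000 → 1/1250 → 1/1600 → 1/2000 → 1/2500 → 1/3200.

1/3200s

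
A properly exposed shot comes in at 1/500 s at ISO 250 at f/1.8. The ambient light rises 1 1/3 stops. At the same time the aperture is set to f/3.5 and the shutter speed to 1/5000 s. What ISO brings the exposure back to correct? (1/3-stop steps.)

ISO 4000

Scene light: 1 1/3 stops brighter.
Aperture: f/1.8 → f/2 → f/2.2 → f/2.5 → f/2.8 → f/3.2 → f/3.5 — 2 stops stopped down (darker).
Shutter speed: 1/500 → 1/640 → 1/800 → 1/1000 → 1/1250 → 1/1600 → 1/2000 → 1/2500 → 1/3200 → 1/4000 → 1/5000 — 3 1/3 stops shorter (darker).
Net so far: 4 stops darker. ISO: 250 → 320 → 400 → 500 → 640 → 800 → 1000 → 1250 → 1600 → 2000 → 2500 → 3200 → 4000.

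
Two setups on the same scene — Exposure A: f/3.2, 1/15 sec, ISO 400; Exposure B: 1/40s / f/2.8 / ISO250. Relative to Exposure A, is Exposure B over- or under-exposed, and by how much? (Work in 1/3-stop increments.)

1 2/3 stops darker

Aperture: f/3.2 → f/2.8 — 1/3 stop opened up (brighter).
Shutter speed: 1/15 → 1/20 → 1/25 → 1/30 → 1/40 — 1 1/3 stops faster (darker).
ISO: 400 → 320 → 250 — 2/3 stop dropped (darker).
Net: +1/3 −1 1/3 −2/3 = −1 2/3 stops.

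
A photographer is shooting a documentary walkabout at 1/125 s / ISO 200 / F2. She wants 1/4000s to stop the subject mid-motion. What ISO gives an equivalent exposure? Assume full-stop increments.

Shutter speed: 1/125 → 1/250 → 1/500 → 1/1000 → 1/2000 → 1/4000 — 5 stops shorter (darker).
Need 5 stops brighter from the ISO: 200 → 400 → 800 → 1600 → 3200 → 6400.

ISO 6400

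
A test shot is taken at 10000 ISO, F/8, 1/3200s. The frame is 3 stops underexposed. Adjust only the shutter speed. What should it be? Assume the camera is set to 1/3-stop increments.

Underexposed by 3 stops → need 3 stops brighter.
Shutter speed: 1/3200 → 1/2500 → 1/2000 → 1/1600 → 1/1250 → 1/1000 → 1/800 → 1/640 → 1/500 → 1/400.

1/400s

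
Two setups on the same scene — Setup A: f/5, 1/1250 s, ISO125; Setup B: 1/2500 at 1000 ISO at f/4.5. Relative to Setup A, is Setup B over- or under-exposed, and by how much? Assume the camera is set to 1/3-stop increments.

2 1/3 stops brighter

Aperture: f/5 → f/4.5 — 1/3 stop opened up (brighter).
Shutter speed: 1/1250 → 1/1600 → 1/2000 → 1/2500 — 1 stop faster (darker).
ISO: 125 → 160 → 200 → 250 → 320 → 400 → 500 → 640 → 800 → 1000 — 3 stops higher (brighter).
Net: +1/3 −1 +3 = +2 1/3 stops.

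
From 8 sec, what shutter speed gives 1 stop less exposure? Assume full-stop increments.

4 s

Shutter speed: 8 → 4 — 1 stop faster (darker).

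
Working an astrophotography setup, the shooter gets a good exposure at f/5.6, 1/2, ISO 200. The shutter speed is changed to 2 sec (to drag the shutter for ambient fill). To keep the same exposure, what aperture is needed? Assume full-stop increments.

f/11

Shutter speed: 1/2 → 1 → 2 — 2 stops slower (brighter).
Need 2 stops darker from the aperture: f/5.6 → f/8 → f/11.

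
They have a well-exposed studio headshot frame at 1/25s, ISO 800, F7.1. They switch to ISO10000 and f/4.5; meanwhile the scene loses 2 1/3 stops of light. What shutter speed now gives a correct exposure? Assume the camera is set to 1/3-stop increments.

1/160s

Scene light: 2 1/3 stops darker.
ISO: 800 → 1000 → 1250 → 1600 → 2000 → 2500 → 3200 → 4000 → 5000 → 6400 → 8000 → 10000 — 3 2/3 stops raised (brighter).
Aperture: f/7.1 → f/6.3 → f/5.6 → f/5 → f/4.5 — 1 1/3 stops wider (brighter).
Net so far: 2 2/3 stops brighter. Shutter speed: 1/25 → 1/30 → 1/40 → 1/50 → 1/60 → 1/80 → 1/100 → 1/125 → 1/160.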